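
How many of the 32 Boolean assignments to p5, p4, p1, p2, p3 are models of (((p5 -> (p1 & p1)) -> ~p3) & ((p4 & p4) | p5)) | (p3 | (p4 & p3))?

Initial set: {((((p5 -> (p1 & p1)) -> ~p3) & ((p4 & p4) | p5)) | (p3 | (p4 & p3)))}.
((((p5 -> (p1 & p1)) -> ~p3) & ((p4 & p4) | p5)) | (p3 | (p4 & p3))): β-rule — branch into (((p5 -> (p1 & p1)) -> ~p3) & ((p4 & p4) | p5))  //  (p3 | (p4 & p3)).
  branch 1 (add (((p5 -> (p1 & p1)) -> ~p3) & ((p4 & p4) | p5))):
    (((p5 -> (p1 & p1)) -> ~p3) & ((p4 & p4) | p5)): α-rule — add ((p5 -> (p1 & p1)) -> ~p3), ((p4 & p4) | p5).
    ((p5 -> (p1 & p1)) -> ~p3): β-rule — branch into ~(p5 -> (p1 & p1))  //  ~p3.
      branch 1.1 (add ~(p5 -> (p1 & p1))):
        ~(p5 -> (p1 & p1)): α-rule — add p5, ~(p1 & p1).
        ((p4 & p4) | p5): β-rule — branch into (p4 & p4)  //  p5.
          branch 1.1.1 (add (p4 & p4)):
            (p4 & p4): α-rule — add p4, p4.
            ~(p1 & p1): β-rule — branch into ~p1  //  ~p1.
              branch 1.1.1.1 (add ~p1):
                ○ open, literals {p1=0, p4=1, p5=1}.
              branch 1.1.1.2 (add ~p1):
                ○ open, literals {p1=0, p4=1, p5=1}.
          branch 1.1.2 (add p5):
            ~(p1 & p1): β-rule — branch into ~p1  //  ~p1.
              branch 1.1.2.1 (add ~p1):
                ○ open, literals {p1=0, p5=1}.
              branch 1.1.2.2 (add ~p1):
                ○ open, literals {p1=0, p5=1}.
      branch 1.2 (add ~p3):
        ((p4 & p4) | p5): β-rule — branch into (p4 & p4)  //  p5.
          branch 1.2.1 (add (p4 & p4)):
            (p4 & p4): α-rule — add p4, p4.
            ○ open, literals {p3=0, p4=1}.
          branch 1.2.2 (add p5):
            ○ open, literals {p3=0, p5=1}.
  branch 2 (add (p3 | (p4 & p3))):
    (p3 | (p4 & p3)): β-rule — branch into p3  //  (p4 & p3).
      branch 2.1 (add p3):
        ○ open, literals {p3=1}.
      branch 2.2 (add (p4 & p3)):
        (p4 & p3): α-rule — add p4, p3.
        ○ open, literals {p3=1, p4=1}.
0 branches closed, 8 open.
Each open branch fixes some atoms; the unmentioned ones are free. Counting distinct full assignments: branch {p1=0, p4=1, p5=1} (p2, p3) contributes 4 new; branch {p1=0, p4=1, p5=1} (p2, p3) contributes 0 new; branch {p1=0, p5=1} (p4, p2, p3) contributes 4 new; branch {p1=0, p5=1} (p4, p2, p3) contributes 0 new; branch {p3=0, p4=1} (p5, p1, p2) contributes 6 new; branch {p3=0, p5=1} (p4, p1, p2) contributes 2 new; branch {p3=1} (p5, p4, p1, p2) contributes 12 new; branch {p3=1, p4=1} (p5, p1, p2) contributes 0 new. Total: 28.

28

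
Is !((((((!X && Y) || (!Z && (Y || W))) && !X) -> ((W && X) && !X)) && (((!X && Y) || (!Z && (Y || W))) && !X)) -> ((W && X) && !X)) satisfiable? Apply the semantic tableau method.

Initial set: {!((((((!X && Y) || (!Z && (Y || W))) && !X) -> ((W && X) && !X)) && (((!X && Y) || (!Z && (Y || W))) && !X)) -> ((W && X) && !X))}.
!((((((!X && Y) || (!Z && (Y || W))) && !X) -> ((W && X) && !X)) && (((!X && Y) || (!Z && (Y || W))) && !X)) -> ((W && X) && !X)): α-rule — add (((((!X && Y) || (!Z && (Y || W))) && !X) -> ((W && X) && !X)) && (((!X && Y) || (!Z && (Y || W))) && !X)), !((W && X) && !X).
(((((!X && Y) || (!Z && (Y || W))) && !X) -> ((W && X) && !X)) && (((!X && Y) || (!Z && (Y || W))) && !X)): α-rule — add ((((!X && Y) || (!Z && (Y || W))) && !X) -> ((W && X) && !X)), (((!X && Y) || (!Z && (Y || W))) && !X).
(((!X && Y) || (!Z && (Y || W))) && !X): α-rule — add ((!X && Y) || (!Z && (Y || W))), !X.
!((W && X) && !X): β-rule — branch into !(W && X)  //  !!X.
  branch 1 (add !(W && X)):
    ((((!X && Y) || (!Z && (Y || W))) && !X) -> ((W && X) && !X)): β-rule — branch into !(((!X && Y) || (!Z && (Y || W))) && !X)  //  ((W && X) && !X).
      branch 1.1 (add !(((!X && Y) || (!Z && (Y || W))) && !X)):
        ((!X && Y) || (!Z && (Y || W))): β-rule — branch into (!X && Y)  //  (!Z && (Y || W)).
          branch 1.1.1 (add (!X && Y)):
            (!X && Y): α-rule — add !X, Y.
            !(W && X): β-rule — branch into !W  //  !X.
              branch 1.1.1.1 (add !W):
                !(((!X && Y) || (!Z && (Y || W))) && !X): β-rule — branch into !((!X && Y) || (!Z && (Y || W)))  //  !!X.
                  branch 1.1.1.1.1 (add !((!X && Y) || (!Z && (Y || W)))):
                    !((!X && Y) || (!Z && (Y || W))): α-rule — add !(!X && Y), !(!Z && (Y || W)).
                    !(!X && Y): β-rule — branch into !!X  //  !Y.
                      branch 1.1.1.1.1.1 (add !!X):
                        × closes — contains both X and !X.
                      branch 1.1.1.1.1.2 (add !Y):
                        × closes — contains both Y and !Y.
                  branch 1.1.1.1.2 (add !!X):
                    × closes — contains both X and !X.
              branch 1.1.1.2 (add !X):
                !(((!X && Y) || (!Z && (Y || W))) && !X): β-rule — branch into !((!X && Y) || (!Z && (Y || W)))  //  !!X.
                  branch 1.1.1.2.1 (add !((!X && Y) || (!Z && (Y || W)))):
                    !((!X && Y) || (!Z && (Y || W))): α-rule — add !(!X && Y), !(!Z && (Y || W)).
                    !(!X && Y): β-rule — branch into !!X  //  !Y.
                      branch 1.1.1.2.1.1 (add !!X):
                        × closes — contains both X and !X.
                      branch 1.1.1.2.1.2 (add !Y):
                        × closes — contains both Y and !Y.
                  branch 1.1.1.2.2 (add !!X):
                    × closes — contains both X and !X.
          branch 1.1.2 (add (!Z && (Y || W))):
            (!Z && (Y || W)): α-rule — add !Z, (Y || W).
            !(W && X): β-rule — branch into !W  //  !X.
              branch 1.1.2.1 (add !W):
                !(((!X && Y) || (!Z && (Y || W))) && !X): β-rule — branch into !((!X && Y) || (!Z && (Y || W)))  //  !!X.
                  branch 1.1.2.1.1 (add !((!X && Y) || (!Z && (Y || W)))):
                    !((!X && Y) || (!Z && (Y || W))): α-rule — add !(!X && Y), !(!Z && (Y || W)).
                    (Y || W): β-rule — branch into Y  //  W.
                      branch 1.1.2.1.1.1 (add Y):
                        !(!X && Y): β-rule — branch into !!X  //  !Y.
                          branch 1.1.2.1.1.1.1 (add !!X):
                            × closes — contains both X and !X.
                          branch 1.1.2.1.1.1.2 (add !Y):
                            × closes — contains both Y and !Y.
                      branch 1.1.2.1.1.2 (add W):
                        × closes — contains both W and !W.
                  branch 1.1.2.1.2 (add !!X):
                    × closes — contains both X and !X.
              branch 1.1.2.2 (add !X):
                !(((!X && Y) || (!Z && (Y || W))) && !X): β-rule — branch into !((!X && Y) || (!Z && (Y || W)))  //  !!X.
                  branch 1.1.2.2.1 (add !((!X && Y) || (!Z && (Y || W)))):
                    !((!X && Y) || (!Z && (Y || W))): α-rule — add !(!X && Y), !(!Z && (Y || W)).
                    (Y || W): β-rule — branch into Y  //  W.
                      branch 1.1.2.2.1.1 (add Y):
                        !(!X && Y): β-rule — branch into !!X  //  !Y.
                          branch 1.1.2.2.1.1.1 (add !!X):
                            × closes — contains both X and !X.
                          branch 1.1.2.2.1.1.2 (add !Y):
                            × closes — contains both Y and !Y.
                      branch 1.1.2.2.1.2 (add W):
                        !(!X && Y): β-rule — branch into !!X  //  !Y.
                          branch 1.1.2.2.1.2.1 (add !!X):
                            × closes — contains both X and !X.
                          branch 1.1.2.2.1.2.2 (add !Y):
                            !(!Z && (Y || W)): β-rule — branch into !!Z  //  !(Y || W).
                              branch 1.1.2.2.1.2.2.1 (add !!Z):
                                × closes — contains both Z and !Z.
                              branch 1.1.2.2.1.2.2.2 (add !(Y || W)):
                                !(Y || W): α-rule — add !Y, !W.
                                × closes — contains both W and !W.
                  branch 1.1.2.2.2 (add !!X):
                    × closes — contains both X and !X.
      branch 1.2 (add ((W && X) && !X)):
        ((W && X) && !X): α-rule — add (W && X), !X.
        (W && X): α-rule — add W, X.
        × closes — contains both X and !X.
  branch 2 (add !!X):
    × closes — contains both X and !X.
All 18 branches close.
Every branch closed; the formula is unsatisfiable.

Unsatisfiable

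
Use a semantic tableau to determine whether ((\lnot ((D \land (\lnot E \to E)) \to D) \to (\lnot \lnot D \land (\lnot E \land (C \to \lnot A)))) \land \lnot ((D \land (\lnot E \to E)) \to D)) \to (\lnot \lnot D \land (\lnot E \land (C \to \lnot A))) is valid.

Valid

Assume the negation and expand:
Initial set: {\lnot (((\lnot ((D \land (\lnot E \to E)) \to D) \to (\lnot \lnot D \land (\lnot E \land (C \to \lnot A)))) \land \lnot ((D \land (\lnot E \to E)) \to D)) \to (\lnot \lnot D \land (\lnot E \land (C \to \lnot A))))}.
\lnot (((\lnot ((D \land (\lnot E \to E)) \to D) \to (\lnot \lnot D \land (\lnot E \land (C \to \lnot A)))) \land \lnot ((D \land (\lnot E \to E)) \to D)) \to (\lnot \lnot D \land (\lnot E \land (C \to \lnot A)))): α-rule — add ((\lnot ((D \land (\lnot E \to E)) \to D) \to (\lnot \lnot D \land (\lnot E \land (C \to \lnot A)))) \land \lnot ((D \land (\lnot E \to E)) \to D)), \lnot (\lnot \lnot D \land (\lnot E \land (C \to \lnot A))).
((\lnot ((D \land (\lnot E \to E)) \to D) \to (\lnot \lnot D \land (\lnot E \land (C \to \lnot A)))) \land \lnot ((D \land (\lnot E \to E)) \to D)): α-rule — add (\lnot ((D \land (\lnot E \to E)) \to D) \to (\lnot \lnot D \land (\lnot E \land (C \to \lnot A)))), \lnot ((D \land (\lnot E \to E)) \to D).
\lnot ((D \land (\lnot E \to E)) \to D): α-rule — add (D \land (\lnot E \to E)), \lnot D.
(D \land (\lnot E \to E)): α-rule — add D, (\lnot E \to E).
× closes — contains both D and \lnot D.
All 1 branch closes.
Every branch closed, so the negation is unsatisfiable and the formula is valid.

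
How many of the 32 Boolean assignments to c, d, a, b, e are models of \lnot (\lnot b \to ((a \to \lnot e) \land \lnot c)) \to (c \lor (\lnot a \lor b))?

Initial set: {(\lnot (\lnot b \to ((a \to \lnot e) \land \lnot c)) \to (c \lor (\lnot a \lor b)))}.
(\lnot (\lnot b \to ((a \to \lnot e) \land \lnot c)) \to (c \lor (\lnot a \lor b))): β-rule — branch into \lnot \lnot (\lnot b \to ((a \to \lnot e) \land \lnot c))  //  (c \lor (\lnot a \lor b)).
  branch 1 (add \lnot \lnot (\lnot b \to ((a \to \lnot e) \land \lnot c))):
    \lnot \lnot (\lnot b \to ((a \to \lnot e) \land \lnot c)): β-rule — branch into \lnot \lnot b  //  ((a \to \lnot e) \land \lnot c).
      branch 1.1 (add \lnot \lnot b):
        ○ open, literals {b=T}.
      branch 1.2 (add ((a \to \lnot e) \land \lnot c)):
        ((a \to \lnot e) \land \lnot c): α-rule — add (a \to \lnot e), \lnot c.
        (a \to \lnot e): β-rule — branch into \lnot a  //  \lnot e.
          branch 1.2.1 (add \lnot a):
            ○ open, literals {a=F, c=F}.
          branch 1.2.2 (add \lnot e):
            ○ open, literals {c=F, e=F}.
  branch 2 (add (c \lor (\lnot a \lor b))):
    (c \lor (\lnot a \lor b)): β-rule — branch into c  //  (\lnot a \lor b).
      branch 2.1 (add c):
        ○ open, literals {c=T}.
      branch 2.2 (add (\lnot a \lor b)):
        (\lnot a \lor b): β-rule — branch into \lnot a  //  b.
          branch 2.2.1 (add \lnot a):
            ○ open, literals {a=F}.
          branch 2.2.2 (add b):
            ○ open, literals {b=T}.
0 branches closed, 6 open.
Each open branch fixes some atoms; the unmentioned ones are free. Counting distinct full assignments: branch {b=T} (c, d, a, e) contributes 16 new; branch {a=F, c=F} (d, b, e) contributes 4 new; branch {c=F, e=F} (d, a, b) contributes 2 new; branch {c=T} (d, a, b, e) contributes 8 new; branch {a=F} (c, d, b, e) contributes 0 new; branch {b=T} (c, d, a, e) contributes 0 new. Total: 30.

30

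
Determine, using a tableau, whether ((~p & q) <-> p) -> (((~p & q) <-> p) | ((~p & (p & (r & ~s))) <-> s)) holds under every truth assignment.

Assume the negation and expand:
Initial set: {~(((~p & q) <-> p) -> (((~p & q) <-> p) | ((~p & (p & (r & ~s))) <-> s)))}.
~(((~p & q) <-> p) -> (((~p & q) <-> p) | ((~p & (p & (r & ~s))) <-> s))): α-rule — add ((~p & q) <-> p), ~(((~p & q) <-> p) | ((~p & (p & (r & ~s))) <-> s)).
~(((~p & q) <-> p) | ((~p & (p & (r & ~s))) <-> s)): α-rule — add ~((~p & q) <-> p), ~((~p & (p & (r & ~s))) <-> s).
((~p & q) <-> p): β-rule — branch into (~p & q), p  //  ~(~p & q), ~p.
  branch 1 (add (~p & q), p):
    (~p & q): α-rule — add ~p, q.
    × closes — contains both p and ~p.
  branch 2 (add ~(~p & q), ~p):
    ~((~p & q) <-> p): β-rule — branch into (~p & q), ~p  //  ~(~p & q), p.
      branch 2.1 (add (~p & q), ~p):
        (~p & q): α-rule — add ~p, q.
        ~((~p & (p & (r & ~s))) <-> s): β-rule — branch into (~p & (p & (r & ~s))), ~s  //  ~(~p & (p & (r & ~s))), s.
          branch 2.1.1 (add (~p & (p & (r & ~s))), ~s):
            (~p & (p & (r & ~s))): α-rule — add ~p, (p & (r & ~s)).
            (p & (r & ~s)): α-rule — add p, (r & ~s).
            × closes — contains both p and ~p.
          branch 2.1.2 (add ~(~p & (p & (r & ~s))), s):
            ~(~p & q): β-rule — branch into ~~p  //  ~q.
              branch 2.1.2.1 (add ~~p):
                × closes — contains both p and ~p.
              branch 2.1.2.2 (add ~q):
                × closes — contains both q and ~q.
      branch 2.2 (add ~(~p & q), p):
        × closes — contains both p and ~p.
All 5 branches close.
Every branch closed, so the negation is unsatisfiable and the formula is valid.

Valid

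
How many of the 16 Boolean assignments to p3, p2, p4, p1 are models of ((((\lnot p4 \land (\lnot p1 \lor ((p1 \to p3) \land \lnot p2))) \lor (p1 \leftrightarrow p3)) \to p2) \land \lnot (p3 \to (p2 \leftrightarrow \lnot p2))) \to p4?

Initial set: {T (((((\lnot p4 \land (\lnot p1 \lor ((p1 \to p3) \land \lnot p2))) \lor (p1 \leftrightarrow p3)) \to p2) \land \lnot (p3 \to (p2 \leftrightarrow \lnot p2))) \to p4)}.
T (((((\lnot p4 \land (\lnot p1 \lor ((p1 \to p3) \land \lnot p2))) \lor (p1 \leftrightarrow p3)) \to p2) \land \lnot (p3 \to (p2 \leftrightarrow \lnot p2))) \to p4): β-rule — branch into F ((((\lnot p4 \land (\lnot p1 \lor ((p1 \to p3) \land \lnot p2))) \lor (p1 \leftrightarrow p3)) \to p2) \land \lnot (p3 \to (p2 \leftrightarrow \lnot p2)))  //  T p4.
  branch 1 (add F ((((\lnot p4 \land (\lnot p1 \lor ((p1 \to p3) \land \lnot p2))) \lor (p1 \leftrightarrow p3)) \to p2) \land \lnot (p3 \to (p2 \leftrightarrow \lnot p2)))):
    F ((((\lnot p4 \land (\lnot p1 \lor ((p1 \to p3) \land \lnot p2))) \lor (p1 \leftrightarrow p3)) \to p2) \land \lnot (p3 \to (p2 \leftrightarrow \lnot p2))): β-rule — branch into F (((\lnot p4 \land (\lnot p1 \lor ((p1 \to p3) \land \lnot p2))) \lor (p1 \leftrightarrow p3)) \to p2)  //  F \lnot (p3 \to (p2 \leftrightarrow \lnot p2)).
      branch 1.1 (add F (((\lnot p4 \land (\lnot p1 \lor ((p1 \to p3) \land \lnot p2))) \lor (p1 \leftrightarrow p3)) \to p2)):
        F (((\lnot p4 \land (\lnot p1 \lor ((p1 \to p3) \land \lnot p2))) \lor (p1 \leftrightarrow p3)) \to p2): α-rule — add T ((\lnot p4 \land (\lnot p1 \lor ((p1 \to p3) \land \lnot p2))) \lor (p1 \leftrightarrow p3)), F p2.
        T ((\lnot p4 \land (\lnot p1 \lor ((p1 \to p3) \land \lnot p2))) \lor (p1 \leftrightarrow p3)): β-rule — branch into T (\lnot p4 \land (\lnot p1 \lor ((p1 \to p3) \land \lnot p2)))  //  T (p1 \leftrightarrow p3).
          branch 1.1.1 (add T (\lnot p4 \land (\lnot p1 \lor ((p1 \to p3) \land \lnot p2)))):
            T (\lnot p4 \land (\lnot p1 \lor ((p1 \to p3) \land \lnot p2))): α-rule — add T \lnot p4, T (\lnot p1 \lor ((p1 \to p3) \land \lnot p2)).
            T (\lnot p1 \lor ((p1 \to p3) \land \lnot p2)): β-rule — branch into T \lnot p1  //  T ((p1 \to p3) \land \lnot p2).
              branch 1.1.1.1 (add T \lnot p1):
                ○ open, literals {p1=F, p2=F, p4=F}.
              branch 1.1.1.2 (add T ((p1 \to p3) \land \lnot p2)):
                T ((p1 \to p3) \land \lnot p2): α-rule — add T (p1 \to p3), T \lnot p2.
                T (p1 \to p3): β-rule — branch into F p1  //  T p3.
                  branch 1.1.1.2.1 (add F p1):
                    ○ open, literals {p1=F, p2=F, p4=F}.
                  branch 1.1.1.2.2 (add T p3):
                    ○ open, literals {p2=F, p3=T, p4=F}.
          branch 1.1.2 (add T (p1 \leftrightarrow p3)):
            T (p1 \leftrightarrow p3): β-rule — branch into T p1, T p3  //  F p1, F p3.
              branch 1.1.2.1 (add T p1, T p3):
                ○ open, literals {p1=T, p2=F, p3=T}.
              branch 1.1.2.2 (add F p1, F p3):
                ○ open, literals {p1=F, p2=F, p3=F}.
      branch 1.2 (add F \lnot (p3 \to (p2 \leftrightarrow \lnot p2))):
        F \lnot (p3 \to (p2 \leftrightarrow \lnot p2)): β-rule — branch into F p3  //  T (p2 \leftrightarrow \lnot p2).
          branch 1.2.1 (add F p3):
            ○ open, literals {p3=F}.
          branch 1.2.2 (add T (p2 \leftrightarrow \lnot p2)):
            T (p2 \leftrightarrow \lnot p2): β-rule — branch into T p2, T \lnot p2  //  F p2, F \lnot p2.
              branch 1.2.2.1 (add T p2, T \lnot p2):
                × closes — contains both p2 and \lnot p2.
              branch 1.2.2.2 (add F p2, F \lnot p2):
                × closes — contains both p2 and \lnot p2.
  branch 2 (add T p4):
    ○ open, literals {p4=T}.
2 branches closed, 7 open.
Each open branch fixes some atoms; the unmentioned ones are free. Counting distinct full assignments: branch {p1=F, p2=F, p4=F} (p3) contributes 2 new; branch {p1=F, p2=F, p4=F} (p3) contributes 0 new; branch {p2=F, p3=T, p4=F} (p1) contributes 1 new; branch {p1=T, p2=F, p3=T} (p4) contributes 1 new; branch {p1=F, p2=F, p3=F} (p4) contributes 1 new; branch {p3=F} (p2, p4, p1) contributes 6 new; branch {p4=T} (p3, p2, p1) contributes 3 new. Total: 14.

14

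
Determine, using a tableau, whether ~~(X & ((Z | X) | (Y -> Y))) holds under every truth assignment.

Not valid

Assume the negation and expand:
Initial set: {~~~(X & ((Z | X) | (Y -> Y)))}.
~~~(X & ((Z | X) | (Y -> Y))): drop double negation, giving ~(X & ((Z | X) | (Y -> Y))).
~(X & ((Z | X) | (Y -> Y))): β-rule — branch into ~X  //  ~((Z | X) | (Y -> Y)).
  branch 1 (add ~X):
    ○ open, literals {X=F}.
  branch 2 (add ~((Z | X) | (Y -> Y))):
    ~((Z | X) | (Y -> Y)): α-rule — add ~(Z | X), ~(Y -> Y).
    ~(Z | X): α-rule — add ~Z, ~X.
    ~(Y -> Y): α-rule — add Y, ~Y.
    × closes — contains both Y and ~Y.
1 branch closed, 1 open.
An open branch gives a countermodel: X=F (unmentioned atoms arbitrary); under it the original formula is false.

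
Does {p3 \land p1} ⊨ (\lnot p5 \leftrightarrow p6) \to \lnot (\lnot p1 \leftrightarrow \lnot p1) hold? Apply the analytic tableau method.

No

Initial set: {(p3 \land p1); \lnot ((\lnot p5 \leftrightarrow p6) \to \lnot (\lnot p1 \leftrightarrow \lnot p1))}.
(p3 \land p1): α-rule — add p3, p1.
\lnot ((\lnot p5 \leftrightarrow p6) \to \lnot (\lnot p1 \leftrightarrow \lnot p1)): α-rule — add (\lnot p5 \leftrightarrow p6), \lnot \lnot (\lnot p1 \leftrightarrow \lnot p1).
(\lnot p5 \leftrightarrow p6): β-rule — branch into \lnot p5, p6  //  \lnot \lnot p5, \lnot p6.
  branch 1 (add \lnot p5, p6):
    \lnot \lnot (\lnot p1 \leftrightarrow \lnot p1): β-rule — branch into \lnot p1, \lnot p1  //  \lnot \lnot p1, \lnot \lnot p1.
      branch 1.1 (add \lnot p1, \lnot p1):
        × closes — contains both p1 and \lnot p1.
      branch 1.2 (add \lnot \lnot p1, \lnot \lnot p1):
        ○ open, literals {p1=1, p3=1, p5=0, p6=1}.
  branch 2 (add \lnot \lnot p5, \lnot p6):
    \lnot \lnot (\lnot p1 \leftrightarrow \lnot p1): β-rule — branch into \lnot p1, \lnot p1  //  \lnot \lnot p1, \lnot \lnot p1.
      branch 2.1 (add \lnot p1, \lnot p1):
        × closes — contains both p1 and \lnot p1.
      branch 2.2 (add \lnot \lnot p1, \lnot \lnot p1):
        ○ open, literals {p1=1, p3=1, p5=1, p6=0}.
2 branches closed, 2 open.
An open branch gives a countermodel: p1=1, p3=1, p5=0, p6=1 (unmentioned atoms arbitrary); the premises hold there but the conclusion fails.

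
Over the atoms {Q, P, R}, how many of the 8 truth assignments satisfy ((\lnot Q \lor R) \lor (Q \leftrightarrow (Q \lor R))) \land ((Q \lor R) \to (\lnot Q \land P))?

Initial set: {(((\lnot Q \lor R) \lor (Q \leftrightarrow (Q \lor R))) \land ((Q \lor R) \to (\lnot Q \land P)))}.
(((\lnot Q \lor R) \lor (Q \leftrightarrow (Q \lor R))) \land ((Q \lor R) \to (\lnot Q \land P))): α-rule — add ((\lnot Q \lor R) \lor (Q \leftrightarrow (Q \lor R))), ((Q \lor R) \to (\lnot Q \land P)).
((\lnot Q \lor R) \lor (Q \leftrightarrow (Q \lor R))): β-rule — branch into (\lnot Q \lor R)  //  (Q \leftrightarrow (Q \lor R)).
  branch 1 (add (\lnot Q \lor R)):
    ((Q \lor R) \to (\lnot Q \land P)): β-rule — branch into \lnot (Q \lor R)  //  (\lnot Q \land P).
      branch 1.1 (add \lnot (Q \lor R)):
        \lnot (Q \lor R): α-rule — add \lnot Q, \lnot R.
        (\lnot Q \lor R): β-rule — branch into \lnot Q  //  R.
          branch 1.1.1 (add \lnot Q):
            ○ open, literals {Q=false, R=false}.
          branch 1.1.2 (add R):
            × closes — contains both R and \lnot R.
      branch 1.2 (add (\lnot Q \land P)):
        (\lnot Q \land P): α-rule — add \lnot Q, P.
        (\lnot Q \lor R): β-rule — branch into \lnot Q  //  R.
          branch 1.2.1 (add \lnot Q):
            ○ open, literals {P=true, Q=false}.
          branch 1.2.2 (add R):
            ○ open, literals {P=true, Q=false, R=true}.
  branch 2 (add (Q \leftrightarrow (Q \lor R))):
    ((Q \lor R) \to (\lnot Q \land P)): β-rule — branch into \lnot (Q \lor R)  //  (\lnot Q \land P).
      branch 2.1 (add \lnot (Q \lor R)):
        \lnot (Q \lor R): α-rule — add \lnot Q, \lnot R.
        (Q \leftrightarrow (Q \lor R)): β-rule — branch into Q, (Q \lor R)  //  \lnot Q, \lnot (Q \lor R).
          branch 2.1.1 (add Q, (Q \lor R)):
            × closes — contains both Q and \lnot Q.
          branch 2.1.2 (add \lnot Q, \lnot (Q \lor R)):
            \lnot (Q \lor R): α-rule — add \lnot Q, \lnot R.
            ○ open, literals {Q=false, R=false}.
      branch 2.2 (add (\lnot Q \land P)):
        (\lnot Q \land P): α-rule — add \lnot Q, P.
        (Q \leftrightarrow (Q \lor R)): β-rule — branch into Q, (Q \lor R)  //  \lnot Q, \lnot (Q \lor R).
          branch 2.2.1 (add Q, (Q \lor R)):
            × closes — contains both Q and \lnot Q.
          branch 2.2.2 (add \lnot Q, \lnot (Q \lor R)):
            \lnot (Q \lor R): α-rule — add \lnot Q, \lnot R.
            ○ open, literals {P=true, Q=false, R=false}.
3 branches closed, 5 open.
Each open branch fixes some atoms; the unmentioned ones are free. Counting distinct full assignments: branch {Q=false, R=false} (P) contributes 2 new; branch {P=true, Q=false} (R) contributes 1 new; branch {P=true, Q=false, R=true} (none free) contributes 0 new; branch {Q=false, R=false} (P) contributes 0 new; branch {P=true, Q=false, R=false} (none free) contributes 0 new. Total: 3.

3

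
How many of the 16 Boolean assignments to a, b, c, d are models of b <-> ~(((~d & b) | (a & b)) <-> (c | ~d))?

4

Initial set: {(b <-> ~(((~d & b) | (a & b)) <-> (c | ~d)))}.
(b <-> ~(((~d & b) | (a & b)) <-> (c | ~d))): β-rule — branch into b, ~(((~d & b) | (a & b)) <-> (c | ~d))  //  ~b, ~~(((~d & b) | (a & b)) <-> (c | ~d)).
  branch 1 (add b, ~(((~d & b) | (a & b)) <-> (c | ~d))):
    ~(((~d & b) | (a & b)) <-> (c | ~d)): β-rule — branch into ((~d & b) | (a & b)), ~(c | ~d)  //  ~((~d & b) | (a & b)), (c | ~d).
      branch 1.1 (add ((~d & b) | (a & b)), ~(c | ~d)):
        ~(c | ~d): α-rule — add ~c, ~~d.
        ((~d & b) | (a & b)): β-rule — branch into (~d & b)  //  (a & b).
          branch 1.1.1 (add (~d & b)):
            (~d & b): α-rule — add ~d, b.
            × closes — contains both d and ~d.
          branch 1.1.2 (add (a & b)):
            (a & b): α-rule — add a, b.
            ○ open, literals {a=T, b=T, c=F, d=T}.
      branch 1.2 (add ~((~d & b) | (a & b)), (c | ~d)):
        ~((~d & b) | (a & b)): α-rule — add ~(~d & b), ~(a & b).
        (c | ~d): β-rule — branch into c  //  ~d.
          branch 1.2.1 (add c):
            ~(~d & b): β-rule — branch into ~~d  //  ~b.
              branch 1.2.1.1 (add ~~d):
                ~(a & b): β-rule — branch into ~a  //  ~b.
                  branch 1.2.1.1.1 (add ~a):
                    ○ open, literals {a=F, b=T, c=T, d=T}.
                  branch 1.2.1.1.2 (add ~b):
                    × closes — contains both b and ~b.
              branch 1.2.1.2 (add ~b):
                × closes — contains both b and ~b.
          branch 1.2.2 (add ~d):
            ~(~d & b): β-rule — branch into ~~d  //  ~b.
              branch 1.2.2.1 (add ~~d):
                × closes — contains both d and ~d.
              branch 1.2.2.2 (add ~b):
                × closes — contains both b and ~b.
  branch 2 (add ~b, ~~(((~d & b) | (a & b)) <-> (c | ~d))):
    ~~(((~d & b) | (a & b)) <-> (c | ~d)): β-rule — branch into ((~d & b) | (a & b)), (c | ~d)  //  ~((~d & b) | (a & b)), ~(c | ~d).
      branch 2.1 (add ((~d & b) | (a & b)), (c | ~d)):
        ((~d & b) | (a & b)): β-rule — branch into (~d & b)  //  (a & b).
          branch 2.1.1 (add (~d & b)):
            (~d & b): α-rule — add ~d, b.
            × closes — contains both b and ~b.
          branch 2.1.2 (add (a & b)):
            (a & b): α-rule — add a, b.
            × closes — contains both b and ~b.
      branch 2.2 (add ~((~d & b) | (a & b)), ~(c | ~d)):
        ~((~d & b) | (a & b)): α-rule — add ~(~d & b), ~(a & b).
        ~(c | ~d): α-rule — add ~c, ~~d.
        ~(~d & b): β-rule — branch into ~~d  //  ~b.
          branch 2.2.1 (add ~~d):
            ~(a & b): β-rule — branch into ~a  //  ~b.
              branch 2.2.1.1 (add ~a):
                ○ open, literals {a=F, b=F, c=F, d=T}.
              branch 2.2.1.2 (add ~b):
                ○ open, literals {b=F, c=F, d=T}.
          branch 2.2.2 (add ~b):
            ~(a & b): β-rule — branch into ~a  //  ~b.
              branch 2.2.2.1 (add ~a):
                ○ open, literals {a=F, b=F, c=F, d=T}.
              branch 2.2.2.2 (add ~b):
                ○ open, literals {b=F, c=F, d=T}.
7 branches closed, 6 open.
Each open branch fixes some atoms; the unmentioned ones are free. Counting distinct full assignments: branch {a=T, b=T, c=F, d=T} (none free) contributes 1 new; branch {a=F, b=T, c=T, d=T} (none free) contributes 1 new; branch {a=F, b=F, c=F, d=T} (none free) contributes 1 new; branch {b=F, c=F, d=T} (a) contributes 1 new; branch {a=F, b=F, c=F, d=T} (none free) contributes 0 new; branch {b=F, c=F, d=T} (a) contributes 0 new. Total: 4.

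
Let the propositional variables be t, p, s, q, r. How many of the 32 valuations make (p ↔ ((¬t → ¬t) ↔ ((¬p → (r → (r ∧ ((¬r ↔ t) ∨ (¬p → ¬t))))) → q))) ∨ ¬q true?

24

Initial set: {T ((p ↔ ((¬t → ¬t) ↔ ((¬p → (r → (r ∧ ((¬r ↔ t) ∨ (¬p → ¬t))))) → q))) ∨ ¬q)}.
T ((p ↔ ((¬t → ¬t) ↔ ((¬p → (r → (r ∧ ((¬r ↔ t) ∨ (¬p → ¬t))))) → q))) ∨ ¬q): β-rule — branch into T (p ↔ ((¬t → ¬t) ↔ ((¬p → (r → (r ∧ ((¬r ↔ t) ∨ (¬p → ¬t))))) → q)))  //  T ¬q.
  branch 1 (add T (p ↔ ((¬t → ¬t) ↔ ((¬p → (r → (r ∧ ((¬r ↔ t) ∨ (¬p → ¬t))))) → q)))):
    T (p ↔ ((¬t → ¬t) ↔ ((¬p → (r → (r ∧ ((¬r ↔ t) ∨ (¬p → ¬t))))) → q))): β-rule — branch into T p, T ((¬t → ¬t) ↔ ((¬p → (r → (r ∧ ((¬r ↔ t) ∨ (¬p → ¬t))))) → q))  //  F p, F ((¬t → ¬t) ↔ ((¬p → (r → (r ∧ ((¬r ↔ t) ∨ (¬p → ¬t))))) → q)).
      branch 1.1 (add T p, T ((¬t → ¬t) ↔ ((¬p → (r → (r ∧ ((¬r ↔ t) ∨ (¬p → ¬t))))) → q))):
        T ((¬t → ¬t) ↔ ((¬p → (r → (r ∧ ((¬r ↔ t) ∨ (¬p → ¬t))))) → q)): β-rule — branch into T (¬t → ¬t), T ((¬p → (r → (r ∧ ((¬r ↔ t) ∨ (¬p → ¬t))))) → q)  //  F (¬t → ¬t), F ((¬p → (r → (r ∧ ((¬r ↔ t) ∨ (¬p → ¬t))))) → q).
          branch 1.1.1 (add T (¬t → ¬t), T ((¬p → (r → (r ∧ ((¬r ↔ t) ∨ (¬p → ¬t))))) → q)):
            T (¬t → ¬t): β-rule — branch into F ¬t  //  T ¬t.
              branch 1.1.1.1 (add F ¬t):
                T ((¬p → (r → (r ∧ ((¬r ↔ t) ∨ (¬p → ¬t))))) → q): β-rule — branch into F (¬p → (r → (r ∧ ((¬r ↔ t) ∨ (¬p → ¬t)))))  //  T q.
                  branch 1.1.1.1.1 (add F (¬p → (r → (r ∧ ((¬r ↔ t) ∨ (¬p → ¬t)))))):
                    F (¬p → (r → (r ∧ ((¬r ↔ t) ∨ (¬p → ¬t))))): α-rule — add T ¬p, F (r → (r ∧ ((¬r ↔ t) ∨ (¬p → ¬t)))).
                    × closes — contains both p and ¬p.
                  branch 1.1.1.1.2 (add T q):
                    ○ open, literals {p=true, q=true, t=true}.
              branch 1.1.1.2 (add T ¬t):
                T ((¬p → (r → (r ∧ ((¬r ↔ t) ∨ (¬p → ¬t))))) → q): β-rule — branch into F (¬p → (r → (r ∧ ((¬r ↔ t) ∨ (¬p → ¬t)))))  //  T q.
                  branch 1.1.1.2.1 (add F (¬p → (r → (r ∧ ((¬r ↔ t) ∨ (¬p → ¬t)))))):
                    F (¬p → (r → (r ∧ ((¬r ↔ t) ∨ (¬p → ¬t))))): α-rule — add T ¬p, F (r → (r ∧ ((¬r ↔ t) ∨ (¬p → ¬t)))).
                    × closes — contains both p and ¬p.
                  branch 1.1.1.2.2 (add T q):
                    ○ open, literals {p=true, q=true, t=false}.
          branch 1.1.2 (add F (¬t → ¬t), F ((¬p → (r → (r ∧ ((¬r ↔ t) ∨ (¬p → ¬t))))) → q)):
            F (¬t → ¬t): α-rule — add T ¬t, F ¬t.
            × closes — contains both t and ¬t.
      branch 1.2 (add F p, F ((¬t → ¬t) ↔ ((¬p → (r → (r ∧ ((¬r ↔ t) ∨ (¬p → ¬t))))) → q))):
        F ((¬t → ¬t) ↔ ((¬p → (r → (r ∧ ((¬r ↔ t) ∨ (¬p → ¬t))))) → q)): β-rule — branch into T (¬t → ¬t), F ((¬p → (r → (r ∧ ((¬r ↔ t) ∨ (¬p → ¬t))))) → q)  //  F (¬t → ¬t), T ((¬p → (r → (r ∧ ((¬r ↔ t) ∨ (¬p → ¬t))))) → q).
          branch 1.2.1 (add T (¬t → ¬t), F ((¬p → (r → (r ∧ ((¬r ↔ t) ∨ (¬p → ¬t))))) → q)):
            F ((¬p → (r → (r ∧ ((¬r ↔ t) ∨ (¬p → ¬t))))) → q): α-rule — add T (¬p → (r → (r ∧ ((¬r ↔ t) ∨ (¬p → ¬t))))), F q.
            T (¬t → ¬t): β-rule — branch into F ¬t  //  T ¬t.
              branch 1.2.1.1 (add F ¬t):
                T (¬p → (r → (r ∧ ((¬r ↔ t) ∨ (¬p → ¬t))))): β-rule — branch into F ¬p  //  T (r → (r ∧ ((¬r ↔ t) ∨ (¬p → ¬t)))).
                  branch 1.2.1.1.1 (add F ¬p):
                    × closes — contains both p and ¬p.
                  branch 1.2.1.1.2 (add T (r → (r ∧ ((¬r ↔ t) ∨ (¬p → ¬t))))):
                    T (r → (r ∧ ((¬r ↔ t) ∨ (¬p → ¬t)))): β-rule — branch into F r  //  T (r ∧ ((¬r ↔ t) ∨ (¬p → ¬t))).
                      branch 1.2.1.1.2.1 (add F r):
                        ○ open, literals {p=false, q=false, r=false, t=true}.
                      branch 1.2.1.1.2.2 (add T (r ∧ ((¬r ↔ t) ∨ (¬p → ¬t)))):
                        T (r ∧ ((¬r ↔ t) ∨ (¬p → ¬t))): α-rule — add T r, T ((¬r ↔ t) ∨ (¬p → ¬t)).
                        T ((¬r ↔ t) ∨ (¬p → ¬t)): β-rule — branch into T (¬r ↔ t)  //  T (¬p → ¬t).
                          branch 1.2.1.1.2.2.1 (add T (¬r ↔ t)):
                            T (¬r ↔ t): β-rule — branch into T ¬r, T t  //  F ¬r, F t.
                              branch 1.2.1.1.2.2.1.1 (add T ¬r, T t):
                                × closes — contains both r and ¬r.
                              branch 1.2.1.1.2.2.1.2 (add F ¬r, F t):
                                × closes — contains both t and ¬t.
                          branch 1.2.1.1.2.2.2 (add T (¬p → ¬t)):
                            T (¬p → ¬t): β-rule — branch into F ¬p  //  T ¬t.
                              branch 1.2.1.1.2.2.2.1 (add F ¬p):
                                × closes — contains both p and ¬p.
                              branch 1.2.1.1.2.2.2.2 (add T ¬t):
                                × closes — contains both t and ¬t.
              branch 1.2.1.2 (add T ¬t):
                T (¬p → (r → (r ∧ ((¬r ↔ t) ∨ (¬p → ¬t))))): β-rule — branch into F ¬p  //  T (r → (r ∧ ((¬r ↔ t) ∨ (¬p → ¬t)))).
                  branch 1.2.1.2.1 (add F ¬p):
                    × closes — contains both p and ¬p.
                  branch 1.2.1.2.2 (add T (r → (r ∧ ((¬r ↔ t) ∨ (¬p → ¬t))))):
                    T (r → (r ∧ ((¬r ↔ t) ∨ (¬p → ¬t)))): β-rule — branch into F r  //  T (r ∧ ((¬r ↔ t) ∨ (¬p → ¬t))).
                      branch 1.2.1.2.2.1 (add F r):
                        ○ open, literals {p=false, q=false, r=false, t=false}.
                      branch 1.2.1.2.2.2 (add T (r ∧ ((¬r ↔ t) ∨ (¬p → ¬t)))):
                        T (r ∧ ((¬r ↔ t) ∨ (¬p → ¬t))): α-rule — add T r, T ((¬r ↔ t) ∨ (¬p → ¬t)).
                        T ((¬r ↔ t) ∨ (¬p → ¬t)): β-rule — branch into T (¬r ↔ t)  //  T (¬p → ¬t).
                          branch 1.2.1.2.2.2.1 (add T (¬r ↔ t)):
                            T (¬r ↔ t): β-rule — branch into T ¬r, T t  //  F ¬r, F t.
                              branch 1.2.1.2.2.2.1.1 (add T ¬r, T t):
                                × closes — contains both r and ¬r.
                              branch 1.2.1.2.2.2.1.2 (add F ¬r, F t):
                                ○ open, literals {p=false, q=false, r=true, t=false}.
                          branch 1.2.1.2.2.2.2 (add T (¬p → ¬t)):
                            T (¬p → ¬t): β-rule — branch into F ¬p  //  T ¬t.
                              branch 1.2.1.2.2.2.2.1 (add F ¬p):
                                × closes — contains both p and ¬p.
                              branch 1.2.1.2.2.2.2.2 (add T ¬t):
                                ○ open, literals {p=false, q=false, r=true, t=false}.
          branch 1.2.2 (add F (¬t → ¬t), T ((¬p → (r → (r ∧ ((¬r ↔ t) ∨ (¬p → ¬t))))) → q)):
            F (¬t → ¬t): α-rule — add T ¬t, F ¬t.
            × closes — contains both t and ¬t.
  branch 2 (add T ¬q):
    ○ open, literals {q=false}.
12 branches closed, 7 open.
Each open branch fixes some atoms; the unmentioned ones are free. Counting distinct full assignments: branch {p=true, q=true, t=true} (s, r) contributes 4 new; branch {p=true, q=true, t=false} (s, r) contributes 4 new; branch {p=false, q=false, r=false, t=true} (s) contributes 2 new; branch {p=false, q=false, r=false, t=false} (s) contributes 2 new; branch {p=false, q=false, r=true, t=false} (s) contributes 2 new; branch {p=false, q=false, r=true, t=false} (s) contributes 0 new; branch {q=false} (t, p, s, r) contributes 10 new. Total: 24.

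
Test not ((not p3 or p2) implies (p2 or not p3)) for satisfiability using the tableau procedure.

Initial set: {T not ((not p3 or p2) implies (p2 or not p3))}.
T not ((not p3 or p2) implies (p2 or not p3)): α-rule — add T (not p3 or p2), F (p2 or not p3).
F (p2 or not p3): α-rule — add F p2, F not p3.
T (not p3 or p2): β-rule — branch into T not p3  //  T p2.
  branch 1 (add T not p3):
    × closes — contains both p3 and not p3.
  branch 2 (add T p2):
    × closes — contains both p2 and not p2.
All 2 branches close.
Every branch closed; the formula is unsatisfiable.

Unsatisfiable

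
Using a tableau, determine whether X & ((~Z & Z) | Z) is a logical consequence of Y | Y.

Initial set: {(Y | Y); ~(X & ((~Z & Z) | Z))}.
(Y | Y): β-rule — branch into Y  //  Y.
  branch 1 (add Y):
    ~(X & ((~Z & Z) | Z)): β-rule — branch into ~X  //  ~((~Z & Z) | Z).
      branch 1.1 (add ~X):
        ○ open, literals {X=false, Y=true}.
      branch 1.2 (add ~((~Z & Z) | Z)):
        ~((~Z & Z) | Z): α-rule — add ~(~Z & Z), ~Z.
        ~(~Z & Z): β-rule — branch into ~~Z  //  ~Z.
          branch 1.2.1 (add ~~Z):
            × closes — contains both Z and ~Z.
          branch 1.2.2 (add ~Z):
            ○ open, literals {Y=true, Z=false}.
  branch 2 (add Y):
    ~(X & ((~Z & Z) | Z)): β-rule — branch into ~X  //  ~((~Z & Z) | Z).
      branch 2.1 (add ~X):
        ○ open, literals {X=false, Y=true}.
      branch 2.2 (add ~((~Z & Z) | Z)):
        ~((~Z & Z) | Z): α-rule — add ~(~Z & Z), ~Z.
        ~(~Z & Z): β-rule — branch into ~~Z  //  ~Z.
          branch 2.2.1 (add ~~Z):
            × closes — contains both Z and ~Z.
          branch 2.2.2 (add ~Z):
            ○ open, literals {Y=true, Z=false}.
2 branches closed, 4 open.
An open branch gives a countermodel: X=false, Y=true (unmentioned atoms arbitrary); the premises hold there but the conclusion fails.

No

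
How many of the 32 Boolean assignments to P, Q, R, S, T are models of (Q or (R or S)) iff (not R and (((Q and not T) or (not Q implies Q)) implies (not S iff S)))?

Initial set: {((Q or (R or S)) iff (not R and (((Q and not T) or (not Q implies Q)) implies (not S iff S))))}.
((Q or (R or S)) iff (not R and (((Q and not T) or (not Q implies Q)) implies (not S iff S)))): β-rule — branch into (Q or (R or S)), (not R and (((Q and not T) or (not Q implies Q)) implies (not S iff S)))  //  not (Q or (R or S)), not (not R and (((Q and not T) or (not Q implies Q)) implies (not S iff S))).
  branch 1 (add (Q or (R or S)), (not R and (((Q and not T) or (not Q implies Q)) implies (not S iff S)))):
    (not R and (((Q and not T) or (not Q implies Q)) implies (not S iff S))): α-rule — add not R, (((Q and not T) or (not Q implies Q)) implies (not S iff S)).
    (Q or (R or S)): β-rule — branch into Q  //  (R or S).
      branch 1.1 (add Q):
        (((Q and not T) or (not Q implies Q)) implies (not S iff S)): β-rule — branch into not ((Q and not T) or (not Q implies Q))  //  (not S iff S).
          branch 1.1.1 (add not ((Q and not T) or (not Q implies Q))):
            not ((Q and not T) or (not Q implies Q)): α-rule — add not (Q and not T), not (not Q implies Q).
            not (not Q implies Q): α-rule — add not Q, not Q.
            × closes — contains both Q and not Q.
          branch 1.1.2 (add (not S iff S)):
            (not S iff S): β-rule — branch into not S, S  //  not not S, not S.
              branch 1.1.2.1 (add not S, S):
                × closes — contains both S and not S.
              branch 1.1.2.2 (add not not S, not S):
                × closes — contains both S and not S.
      branch 1.2 (add (R or S)):
        (((Q and not T) or (not Q implies Q)) implies (not S iff S)): β-rule — branch into not ((Q and not T) or (not Q implies Q))  //  (not S iff S).
          branch 1.2.1 (add not ((Q and not T) or (not Q implies Q))):
            not ((Q and not T) or (not Q implies Q)): α-rule — add not (Q and not T), not (not Q implies Q).
            not (not Q implies Q): α-rule — add not Q, not Q.
            (R or S): β-rule — branch into R  //  S.
              branch 1.2.1.1 (add R):
                × closes — contains both R and not R.
              branch 1.2.1.2 (add S):
                not (Q and not T): β-rule — branch into not Q  //  not not T.
                  branch 1.2.1.2.1 (add not Q):
                    ○ open, literals {Q=F, R=F, S=T}.
                  branch 1.2.1.2.2 (add not not T):
                    ○ open, literals {Q=F, R=F, S=T, T=T}.
          branch 1.2.2 (add (not S iff S)):
            (R or S): β-rule — branch into R  //  S.
              branch 1.2.2.1 (add R):
                × closes — contains both R and not R.
              branch 1.2.2.2 (add S):
                (not S iff S): β-rule — branch into not S, S  //  not not S, not S.
                  branch 1.2.2.2.1 (add not S, S):
                    × closes — contains both S and not S.
                  branch 1.2.2.2.2 (add not not S, not S):
                    × closes — contains both S and not S.
  branch 2 (add not (Q or (R or S)), not (not R and (((Q and not T) or (not Q implies Q)) implies (not S iff S)))):
    not (Q or (R or S)): α-rule — add not Q, not (R or S).
    not (R or S): α-rule — add not R, not S.
    not (not R and (((Q and not T) or (not Q implies Q)) implies (not S iff S))): β-rule — branch into not not R  //  not (((Q and not T) or (not Q implies Q)) implies (not S iff S)).
      branch 2.1 (add not not R):
        × closes — contains both R and not R.
      branch 2.2 (add not (((Q and not T) or (not Q implies Q)) implies (not S iff S))):
        not (((Q and not T) or (not Q implies Q)) implies (not S iff S)): α-rule — add ((Q and not T) or (not Q implies Q)), not (not S iff S).
        ((Q and not T) or (not Q implies Q)): β-rule — branch into (Q and not T)  //  (not Q implies Q).
          branch 2.2.1 (add (Q and not T)):
            (Q and not T): α-rule — add Q, not T.
            × closes — contains both Q and not Q.
          branch 2.2.2 (add (not Q implies Q)):
            not (not S iff S): β-rule — branch into not S, not S  //  not not S, S.
              branch 2.2.2.1 (add not S, not S):
                (not Q implies Q): β-rule — branch into not not Q  //  Q.
                  branch 2.2.2.1.1 (add not not Q):
                    × closes — contains both Q and not Q.
                  branch 2.2.2.1.2 (add Q):
                    × closes — contains both Q and not Q.
              branch 2.2.2.2 (add not not S, S):
                × closes — contains both S and not S.
12 branches closed, 2 open.
Each open branch fixes some atoms; the unmentioned ones are free. Counting distinct full assignments: branch {Q=F, R=F, S=T} (P, T) contributes 4 new; branch {Q=F, R=F, S=T, T=T} (P) contributes 0 new. Total: 4.

4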